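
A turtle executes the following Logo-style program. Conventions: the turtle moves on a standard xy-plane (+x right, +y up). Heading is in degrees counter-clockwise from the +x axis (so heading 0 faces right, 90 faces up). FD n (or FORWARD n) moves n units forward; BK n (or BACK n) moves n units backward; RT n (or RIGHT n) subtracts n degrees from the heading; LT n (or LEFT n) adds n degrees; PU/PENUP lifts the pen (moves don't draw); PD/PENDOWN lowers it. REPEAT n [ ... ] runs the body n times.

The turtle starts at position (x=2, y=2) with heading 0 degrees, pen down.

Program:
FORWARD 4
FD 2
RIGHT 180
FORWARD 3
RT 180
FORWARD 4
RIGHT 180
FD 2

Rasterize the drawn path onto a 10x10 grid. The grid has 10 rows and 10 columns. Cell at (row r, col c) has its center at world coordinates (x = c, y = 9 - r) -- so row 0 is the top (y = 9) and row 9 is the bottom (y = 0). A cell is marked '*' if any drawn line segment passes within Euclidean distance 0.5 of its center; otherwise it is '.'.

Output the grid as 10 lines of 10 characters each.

Segment 0: (2,2) -> (6,2)
Segment 1: (6,2) -> (8,2)
Segment 2: (8,2) -> (5,2)
Segment 3: (5,2) -> (9,2)
Segment 4: (9,2) -> (7,2)

Answer: ..........
..........
..........
..........
..........
..........
..........
..********
..........
..........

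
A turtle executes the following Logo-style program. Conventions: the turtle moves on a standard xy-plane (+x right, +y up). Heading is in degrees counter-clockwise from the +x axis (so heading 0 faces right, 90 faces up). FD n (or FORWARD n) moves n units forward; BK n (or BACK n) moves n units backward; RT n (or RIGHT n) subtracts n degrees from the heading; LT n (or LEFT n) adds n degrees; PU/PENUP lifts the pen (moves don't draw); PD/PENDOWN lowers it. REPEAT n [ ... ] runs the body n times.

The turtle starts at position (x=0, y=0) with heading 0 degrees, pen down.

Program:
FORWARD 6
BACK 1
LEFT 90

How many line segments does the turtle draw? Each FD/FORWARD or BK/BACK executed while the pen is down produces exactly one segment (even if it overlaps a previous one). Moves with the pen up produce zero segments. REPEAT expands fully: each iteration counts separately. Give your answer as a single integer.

Answer: 2

Derivation:
Executing turtle program step by step:
Start: pos=(0,0), heading=0, pen down
FD 6: (0,0) -> (6,0) [heading=0, draw]
BK 1: (6,0) -> (5,0) [heading=0, draw]
LT 90: heading 0 -> 90
Final: pos=(5,0), heading=90, 2 segment(s) drawn
Segments drawn: 2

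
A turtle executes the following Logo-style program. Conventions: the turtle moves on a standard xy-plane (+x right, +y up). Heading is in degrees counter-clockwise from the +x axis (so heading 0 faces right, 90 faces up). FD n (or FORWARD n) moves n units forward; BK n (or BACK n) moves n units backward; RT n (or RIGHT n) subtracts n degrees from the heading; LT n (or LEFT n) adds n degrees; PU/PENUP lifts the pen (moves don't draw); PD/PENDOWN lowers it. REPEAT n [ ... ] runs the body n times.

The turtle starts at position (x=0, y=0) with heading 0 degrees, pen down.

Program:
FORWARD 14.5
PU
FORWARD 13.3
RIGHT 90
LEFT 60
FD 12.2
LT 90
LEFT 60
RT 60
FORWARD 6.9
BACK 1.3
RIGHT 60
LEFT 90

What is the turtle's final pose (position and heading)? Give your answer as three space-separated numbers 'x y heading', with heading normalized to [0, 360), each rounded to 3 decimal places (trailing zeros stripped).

Answer: 41.166 -1.25 90

Derivation:
Executing turtle program step by step:
Start: pos=(0,0), heading=0, pen down
FD 14.5: (0,0) -> (14.5,0) [heading=0, draw]
PU: pen up
FD 13.3: (14.5,0) -> (27.8,0) [heading=0, move]
RT 90: heading 0 -> 270
LT 60: heading 270 -> 330
FD 12.2: (27.8,0) -> (38.366,-6.1) [heading=330, move]
LT 90: heading 330 -> 60
LT 60: heading 60 -> 120
RT 60: heading 120 -> 60
FD 6.9: (38.366,-6.1) -> (41.816,-0.124) [heading=60, move]
BK 1.3: (41.816,-0.124) -> (41.166,-1.25) [heading=60, move]
RT 60: heading 60 -> 0
LT 90: heading 0 -> 90
Final: pos=(41.166,-1.25), heading=90, 1 segment(s) drawn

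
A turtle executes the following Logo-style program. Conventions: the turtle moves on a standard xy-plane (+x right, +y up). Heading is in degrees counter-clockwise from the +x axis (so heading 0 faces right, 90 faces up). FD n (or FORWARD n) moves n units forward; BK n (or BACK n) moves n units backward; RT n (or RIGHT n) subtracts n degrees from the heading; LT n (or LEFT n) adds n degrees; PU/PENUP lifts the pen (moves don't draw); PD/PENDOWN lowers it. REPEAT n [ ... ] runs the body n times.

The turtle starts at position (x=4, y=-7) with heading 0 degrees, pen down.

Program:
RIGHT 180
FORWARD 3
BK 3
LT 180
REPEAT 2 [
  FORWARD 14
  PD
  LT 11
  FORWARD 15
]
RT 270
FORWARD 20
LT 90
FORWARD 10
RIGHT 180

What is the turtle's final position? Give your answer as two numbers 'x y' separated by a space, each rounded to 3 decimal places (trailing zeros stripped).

Answer: 43.611 18.95

Derivation:
Executing turtle program step by step:
Start: pos=(4,-7), heading=0, pen down
RT 180: heading 0 -> 180
FD 3: (4,-7) -> (1,-7) [heading=180, draw]
BK 3: (1,-7) -> (4,-7) [heading=180, draw]
LT 180: heading 180 -> 0
REPEAT 2 [
  -- iteration 1/2 --
  FD 14: (4,-7) -> (18,-7) [heading=0, draw]
  PD: pen down
  LT 11: heading 0 -> 11
  FD 15: (18,-7) -> (32.724,-4.138) [heading=11, draw]
  -- iteration 2/2 --
  FD 14: (32.724,-4.138) -> (46.467,-1.467) [heading=11, draw]
  PD: pen down
  LT 11: heading 11 -> 22
  FD 15: (46.467,-1.467) -> (60.375,4.153) [heading=22, draw]
]
RT 270: heading 22 -> 112
FD 20: (60.375,4.153) -> (52.883,22.696) [heading=112, draw]
LT 90: heading 112 -> 202
FD 10: (52.883,22.696) -> (43.611,18.95) [heading=202, draw]
RT 180: heading 202 -> 22
Final: pos=(43.611,18.95), heading=22, 8 segment(s) drawn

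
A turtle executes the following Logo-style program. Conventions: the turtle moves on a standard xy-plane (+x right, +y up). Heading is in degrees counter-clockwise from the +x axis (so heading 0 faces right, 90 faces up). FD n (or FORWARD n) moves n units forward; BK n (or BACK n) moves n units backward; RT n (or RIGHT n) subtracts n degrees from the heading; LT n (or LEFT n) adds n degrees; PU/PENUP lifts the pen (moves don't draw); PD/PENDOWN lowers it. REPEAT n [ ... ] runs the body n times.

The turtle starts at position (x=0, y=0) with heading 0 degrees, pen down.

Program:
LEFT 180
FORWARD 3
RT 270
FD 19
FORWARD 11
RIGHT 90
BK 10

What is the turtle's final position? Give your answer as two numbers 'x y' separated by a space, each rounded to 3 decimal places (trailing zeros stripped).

Executing turtle program step by step:
Start: pos=(0,0), heading=0, pen down
LT 180: heading 0 -> 180
FD 3: (0,0) -> (-3,0) [heading=180, draw]
RT 270: heading 180 -> 270
FD 19: (-3,0) -> (-3,-19) [heading=270, draw]
FD 11: (-3,-19) -> (-3,-30) [heading=270, draw]
RT 90: heading 270 -> 180
BK 10: (-3,-30) -> (7,-30) [heading=180, draw]
Final: pos=(7,-30), heading=180, 4 segment(s) drawn

Answer: 7 -30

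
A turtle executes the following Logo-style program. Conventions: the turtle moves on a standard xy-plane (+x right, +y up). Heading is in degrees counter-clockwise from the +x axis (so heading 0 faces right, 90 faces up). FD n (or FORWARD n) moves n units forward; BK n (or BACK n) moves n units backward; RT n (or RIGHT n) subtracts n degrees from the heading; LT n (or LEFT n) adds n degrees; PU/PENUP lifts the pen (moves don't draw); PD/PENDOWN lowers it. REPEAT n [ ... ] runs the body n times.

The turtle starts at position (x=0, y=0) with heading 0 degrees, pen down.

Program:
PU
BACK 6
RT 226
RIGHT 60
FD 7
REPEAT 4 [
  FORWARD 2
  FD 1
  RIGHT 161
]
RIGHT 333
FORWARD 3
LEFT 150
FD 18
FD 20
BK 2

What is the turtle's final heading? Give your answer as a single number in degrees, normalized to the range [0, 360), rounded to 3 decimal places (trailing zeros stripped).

Executing turtle program step by step:
Start: pos=(0,0), heading=0, pen down
PU: pen up
BK 6: (0,0) -> (-6,0) [heading=0, move]
RT 226: heading 0 -> 134
RT 60: heading 134 -> 74
FD 7: (-6,0) -> (-4.071,6.729) [heading=74, move]
REPEAT 4 [
  -- iteration 1/4 --
  FD 2: (-4.071,6.729) -> (-3.519,8.651) [heading=74, move]
  FD 1: (-3.519,8.651) -> (-3.244,9.613) [heading=74, move]
  RT 161: heading 74 -> 273
  -- iteration 2/4 --
  FD 2: (-3.244,9.613) -> (-3.139,7.615) [heading=273, move]
  FD 1: (-3.139,7.615) -> (-3.087,6.617) [heading=273, move]
  RT 161: heading 273 -> 112
  -- iteration 3/4 --
  FD 2: (-3.087,6.617) -> (-3.836,8.471) [heading=112, move]
  FD 1: (-3.836,8.471) -> (-4.21,9.398) [heading=112, move]
  RT 161: heading 112 -> 311
  -- iteration 4/4 --
  FD 2: (-4.21,9.398) -> (-2.898,7.889) [heading=311, move]
  FD 1: (-2.898,7.889) -> (-2.242,7.134) [heading=311, move]
  RT 161: heading 311 -> 150
]
RT 333: heading 150 -> 177
FD 3: (-2.242,7.134) -> (-5.238,7.291) [heading=177, move]
LT 150: heading 177 -> 327
FD 18: (-5.238,7.291) -> (9.858,-2.512) [heading=327, move]
FD 20: (9.858,-2.512) -> (26.631,-13.405) [heading=327, move]
BK 2: (26.631,-13.405) -> (24.954,-12.316) [heading=327, move]
Final: pos=(24.954,-12.316), heading=327, 0 segment(s) drawn

Answer: 327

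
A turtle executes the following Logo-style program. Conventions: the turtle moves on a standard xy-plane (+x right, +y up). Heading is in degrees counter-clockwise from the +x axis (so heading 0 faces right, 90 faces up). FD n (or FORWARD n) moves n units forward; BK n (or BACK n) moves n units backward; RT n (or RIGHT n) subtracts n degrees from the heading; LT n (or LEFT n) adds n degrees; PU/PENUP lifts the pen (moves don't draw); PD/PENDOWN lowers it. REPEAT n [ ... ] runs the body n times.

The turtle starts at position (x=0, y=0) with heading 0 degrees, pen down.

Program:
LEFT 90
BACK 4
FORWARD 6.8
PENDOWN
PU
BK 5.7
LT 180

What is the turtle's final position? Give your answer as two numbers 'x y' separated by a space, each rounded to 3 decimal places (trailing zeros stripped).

Answer: 0 -2.9

Derivation:
Executing turtle program step by step:
Start: pos=(0,0), heading=0, pen down
LT 90: heading 0 -> 90
BK 4: (0,0) -> (0,-4) [heading=90, draw]
FD 6.8: (0,-4) -> (0,2.8) [heading=90, draw]
PD: pen down
PU: pen up
BK 5.7: (0,2.8) -> (0,-2.9) [heading=90, move]
LT 180: heading 90 -> 270
Final: pos=(0,-2.9), heading=270, 2 segment(s) drawn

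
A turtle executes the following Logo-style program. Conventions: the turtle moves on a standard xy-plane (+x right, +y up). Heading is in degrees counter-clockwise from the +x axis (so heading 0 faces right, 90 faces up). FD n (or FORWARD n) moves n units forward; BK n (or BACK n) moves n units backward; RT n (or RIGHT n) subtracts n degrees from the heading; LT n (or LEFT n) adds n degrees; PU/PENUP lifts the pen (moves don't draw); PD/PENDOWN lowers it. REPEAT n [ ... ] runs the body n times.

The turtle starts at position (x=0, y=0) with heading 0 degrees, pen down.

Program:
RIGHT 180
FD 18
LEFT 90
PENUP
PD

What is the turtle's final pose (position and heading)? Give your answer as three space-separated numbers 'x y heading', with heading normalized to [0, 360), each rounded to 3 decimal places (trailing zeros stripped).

Answer: -18 0 270

Derivation:
Executing turtle program step by step:
Start: pos=(0,0), heading=0, pen down
RT 180: heading 0 -> 180
FD 18: (0,0) -> (-18,0) [heading=180, draw]
LT 90: heading 180 -> 270
PU: pen up
PD: pen down
Final: pos=(-18,0), heading=270, 1 segment(s) drawn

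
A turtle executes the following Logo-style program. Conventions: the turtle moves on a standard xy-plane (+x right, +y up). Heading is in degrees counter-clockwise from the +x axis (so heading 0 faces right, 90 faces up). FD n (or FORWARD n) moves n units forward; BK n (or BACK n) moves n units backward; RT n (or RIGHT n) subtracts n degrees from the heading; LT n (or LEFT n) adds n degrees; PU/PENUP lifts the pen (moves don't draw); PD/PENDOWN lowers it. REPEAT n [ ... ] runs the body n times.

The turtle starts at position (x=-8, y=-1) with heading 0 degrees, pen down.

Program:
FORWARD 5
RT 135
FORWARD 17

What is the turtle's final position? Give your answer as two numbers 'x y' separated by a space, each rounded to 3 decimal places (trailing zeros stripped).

Answer: -15.021 -13.021

Derivation:
Executing turtle program step by step:
Start: pos=(-8,-1), heading=0, pen down
FD 5: (-8,-1) -> (-3,-1) [heading=0, draw]
RT 135: heading 0 -> 225
FD 17: (-3,-1) -> (-15.021,-13.021) [heading=225, draw]
Final: pos=(-15.021,-13.021), heading=225, 2 segment(s) drawn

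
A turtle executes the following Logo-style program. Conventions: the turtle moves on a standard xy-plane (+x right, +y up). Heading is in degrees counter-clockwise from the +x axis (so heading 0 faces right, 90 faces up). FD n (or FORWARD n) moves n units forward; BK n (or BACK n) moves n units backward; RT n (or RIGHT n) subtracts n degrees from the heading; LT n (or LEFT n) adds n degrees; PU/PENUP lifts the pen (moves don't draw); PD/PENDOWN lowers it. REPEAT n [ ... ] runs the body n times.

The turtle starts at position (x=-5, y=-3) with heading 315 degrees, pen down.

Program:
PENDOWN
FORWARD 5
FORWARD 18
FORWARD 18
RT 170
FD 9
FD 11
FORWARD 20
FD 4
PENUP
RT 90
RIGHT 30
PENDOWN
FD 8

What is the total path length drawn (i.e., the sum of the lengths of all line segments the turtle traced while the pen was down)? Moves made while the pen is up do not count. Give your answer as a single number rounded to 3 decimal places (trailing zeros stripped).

Answer: 93

Derivation:
Executing turtle program step by step:
Start: pos=(-5,-3), heading=315, pen down
PD: pen down
FD 5: (-5,-3) -> (-1.464,-6.536) [heading=315, draw]
FD 18: (-1.464,-6.536) -> (11.263,-19.263) [heading=315, draw]
FD 18: (11.263,-19.263) -> (23.991,-31.991) [heading=315, draw]
RT 170: heading 315 -> 145
FD 9: (23.991,-31.991) -> (16.619,-26.829) [heading=145, draw]
FD 11: (16.619,-26.829) -> (7.608,-20.52) [heading=145, draw]
FD 20: (7.608,-20.52) -> (-8.775,-9.048) [heading=145, draw]
FD 4: (-8.775,-9.048) -> (-12.051,-6.754) [heading=145, draw]
PU: pen up
RT 90: heading 145 -> 55
RT 30: heading 55 -> 25
PD: pen down
FD 8: (-12.051,-6.754) -> (-4.801,-3.373) [heading=25, draw]
Final: pos=(-4.801,-3.373), heading=25, 8 segment(s) drawn

Segment lengths:
  seg 1: (-5,-3) -> (-1.464,-6.536), length = 5
  seg 2: (-1.464,-6.536) -> (11.263,-19.263), length = 18
  seg 3: (11.263,-19.263) -> (23.991,-31.991), length = 18
  seg 4: (23.991,-31.991) -> (16.619,-26.829), length = 9
  seg 5: (16.619,-26.829) -> (7.608,-20.52), length = 11
  seg 6: (7.608,-20.52) -> (-8.775,-9.048), length = 20
  seg 7: (-8.775,-9.048) -> (-12.051,-6.754), length = 4
  seg 8: (-12.051,-6.754) -> (-4.801,-3.373), length = 8
Total = 93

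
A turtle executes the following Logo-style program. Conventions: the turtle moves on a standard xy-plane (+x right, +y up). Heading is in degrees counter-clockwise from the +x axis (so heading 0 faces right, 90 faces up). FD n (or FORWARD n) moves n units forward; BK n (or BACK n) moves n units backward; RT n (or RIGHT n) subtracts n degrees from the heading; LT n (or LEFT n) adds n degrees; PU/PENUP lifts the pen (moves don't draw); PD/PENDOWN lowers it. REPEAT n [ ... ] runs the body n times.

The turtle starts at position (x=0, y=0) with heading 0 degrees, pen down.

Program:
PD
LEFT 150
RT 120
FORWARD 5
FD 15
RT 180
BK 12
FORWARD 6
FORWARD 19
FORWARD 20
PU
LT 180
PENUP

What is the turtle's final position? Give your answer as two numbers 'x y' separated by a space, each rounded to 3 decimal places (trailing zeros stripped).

Answer: -11.258 -6.5

Derivation:
Executing turtle program step by step:
Start: pos=(0,0), heading=0, pen down
PD: pen down
LT 150: heading 0 -> 150
RT 120: heading 150 -> 30
FD 5: (0,0) -> (4.33,2.5) [heading=30, draw]
FD 15: (4.33,2.5) -> (17.321,10) [heading=30, draw]
RT 180: heading 30 -> 210
BK 12: (17.321,10) -> (27.713,16) [heading=210, draw]
FD 6: (27.713,16) -> (22.517,13) [heading=210, draw]
FD 19: (22.517,13) -> (6.062,3.5) [heading=210, draw]
FD 20: (6.062,3.5) -> (-11.258,-6.5) [heading=210, draw]
PU: pen up
LT 180: heading 210 -> 30
PU: pen up
Final: pos=(-11.258,-6.5), heading=30, 6 segment(s) drawn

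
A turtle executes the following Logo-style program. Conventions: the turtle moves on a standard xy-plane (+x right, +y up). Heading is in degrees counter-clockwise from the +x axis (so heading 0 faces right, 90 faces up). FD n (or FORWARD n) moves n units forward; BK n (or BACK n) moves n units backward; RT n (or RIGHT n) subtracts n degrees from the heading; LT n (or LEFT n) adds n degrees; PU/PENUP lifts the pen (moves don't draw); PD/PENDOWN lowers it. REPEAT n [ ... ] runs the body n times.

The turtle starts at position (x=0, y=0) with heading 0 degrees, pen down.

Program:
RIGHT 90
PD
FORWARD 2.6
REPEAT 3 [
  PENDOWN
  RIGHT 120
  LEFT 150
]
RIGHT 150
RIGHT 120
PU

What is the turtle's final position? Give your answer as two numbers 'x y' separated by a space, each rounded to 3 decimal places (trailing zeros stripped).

Executing turtle program step by step:
Start: pos=(0,0), heading=0, pen down
RT 90: heading 0 -> 270
PD: pen down
FD 2.6: (0,0) -> (0,-2.6) [heading=270, draw]
REPEAT 3 [
  -- iteration 1/3 --
  PD: pen down
  RT 120: heading 270 -> 150
  LT 150: heading 150 -> 300
  -- iteration 2/3 --
  PD: pen down
  RT 120: heading 300 -> 180
  LT 150: heading 180 -> 330
  -- iteration 3/3 --
  PD: pen down
  RT 120: heading 330 -> 210
  LT 150: heading 210 -> 0
]
RT 150: heading 0 -> 210
RT 120: heading 210 -> 90
PU: pen up
Final: pos=(0,-2.6), heading=90, 1 segment(s) drawn

Answer: 0 -2.6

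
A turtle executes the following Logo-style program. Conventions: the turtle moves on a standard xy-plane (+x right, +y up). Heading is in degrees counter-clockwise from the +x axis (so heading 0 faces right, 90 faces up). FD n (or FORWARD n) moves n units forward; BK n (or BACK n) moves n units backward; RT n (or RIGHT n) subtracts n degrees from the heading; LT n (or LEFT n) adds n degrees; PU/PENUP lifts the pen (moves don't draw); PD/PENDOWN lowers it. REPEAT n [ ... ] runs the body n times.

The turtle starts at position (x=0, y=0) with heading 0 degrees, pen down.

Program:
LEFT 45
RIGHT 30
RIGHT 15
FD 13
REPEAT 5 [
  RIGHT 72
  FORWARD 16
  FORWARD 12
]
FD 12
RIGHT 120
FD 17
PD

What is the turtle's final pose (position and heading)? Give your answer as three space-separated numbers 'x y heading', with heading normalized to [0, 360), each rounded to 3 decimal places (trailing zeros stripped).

Executing turtle program step by step:
Start: pos=(0,0), heading=0, pen down
LT 45: heading 0 -> 45
RT 30: heading 45 -> 15
RT 15: heading 15 -> 0
FD 13: (0,0) -> (13,0) [heading=0, draw]
REPEAT 5 [
  -- iteration 1/5 --
  RT 72: heading 0 -> 288
  FD 16: (13,0) -> (17.944,-15.217) [heading=288, draw]
  FD 12: (17.944,-15.217) -> (21.652,-26.63) [heading=288, draw]
  -- iteration 2/5 --
  RT 72: heading 288 -> 216
  FD 16: (21.652,-26.63) -> (8.708,-36.034) [heading=216, draw]
  FD 12: (8.708,-36.034) -> (-1,-43.088) [heading=216, draw]
  -- iteration 3/5 --
  RT 72: heading 216 -> 144
  FD 16: (-1,-43.088) -> (-13.944,-33.683) [heading=144, draw]
  FD 12: (-13.944,-33.683) -> (-23.652,-26.63) [heading=144, draw]
  -- iteration 4/5 --
  RT 72: heading 144 -> 72
  FD 16: (-23.652,-26.63) -> (-18.708,-11.413) [heading=72, draw]
  FD 12: (-18.708,-11.413) -> (-15,0) [heading=72, draw]
  -- iteration 5/5 --
  RT 72: heading 72 -> 0
  FD 16: (-15,0) -> (1,0) [heading=0, draw]
  FD 12: (1,0) -> (13,0) [heading=0, draw]
]
FD 12: (13,0) -> (25,0) [heading=0, draw]
RT 120: heading 0 -> 240
FD 17: (25,0) -> (16.5,-14.722) [heading=240, draw]
PD: pen down
Final: pos=(16.5,-14.722), heading=240, 13 segment(s) drawn

Answer: 16.5 -14.722 240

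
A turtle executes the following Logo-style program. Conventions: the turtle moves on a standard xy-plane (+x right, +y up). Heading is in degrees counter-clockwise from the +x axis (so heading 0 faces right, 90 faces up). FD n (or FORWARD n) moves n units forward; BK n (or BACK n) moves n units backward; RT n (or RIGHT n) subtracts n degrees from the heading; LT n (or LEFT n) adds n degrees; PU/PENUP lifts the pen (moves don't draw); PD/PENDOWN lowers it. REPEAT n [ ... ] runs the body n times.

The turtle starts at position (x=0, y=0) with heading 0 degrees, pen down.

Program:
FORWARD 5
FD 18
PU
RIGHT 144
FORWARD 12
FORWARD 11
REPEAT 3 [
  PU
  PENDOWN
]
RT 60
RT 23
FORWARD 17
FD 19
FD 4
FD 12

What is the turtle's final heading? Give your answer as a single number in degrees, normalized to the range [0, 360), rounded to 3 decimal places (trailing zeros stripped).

Answer: 133

Derivation:
Executing turtle program step by step:
Start: pos=(0,0), heading=0, pen down
FD 5: (0,0) -> (5,0) [heading=0, draw]
FD 18: (5,0) -> (23,0) [heading=0, draw]
PU: pen up
RT 144: heading 0 -> 216
FD 12: (23,0) -> (13.292,-7.053) [heading=216, move]
FD 11: (13.292,-7.053) -> (4.393,-13.519) [heading=216, move]
REPEAT 3 [
  -- iteration 1/3 --
  PU: pen up
  PD: pen down
  -- iteration 2/3 --
  PU: pen up
  PD: pen down
  -- iteration 3/3 --
  PU: pen up
  PD: pen down
]
RT 60: heading 216 -> 156
RT 23: heading 156 -> 133
FD 17: (4.393,-13.519) -> (-7.201,-1.086) [heading=133, draw]
FD 19: (-7.201,-1.086) -> (-20.159,12.81) [heading=133, draw]
FD 4: (-20.159,12.81) -> (-22.887,15.735) [heading=133, draw]
FD 12: (-22.887,15.735) -> (-31.071,24.511) [heading=133, draw]
Final: pos=(-31.071,24.511), heading=133, 6 segment(s) drawn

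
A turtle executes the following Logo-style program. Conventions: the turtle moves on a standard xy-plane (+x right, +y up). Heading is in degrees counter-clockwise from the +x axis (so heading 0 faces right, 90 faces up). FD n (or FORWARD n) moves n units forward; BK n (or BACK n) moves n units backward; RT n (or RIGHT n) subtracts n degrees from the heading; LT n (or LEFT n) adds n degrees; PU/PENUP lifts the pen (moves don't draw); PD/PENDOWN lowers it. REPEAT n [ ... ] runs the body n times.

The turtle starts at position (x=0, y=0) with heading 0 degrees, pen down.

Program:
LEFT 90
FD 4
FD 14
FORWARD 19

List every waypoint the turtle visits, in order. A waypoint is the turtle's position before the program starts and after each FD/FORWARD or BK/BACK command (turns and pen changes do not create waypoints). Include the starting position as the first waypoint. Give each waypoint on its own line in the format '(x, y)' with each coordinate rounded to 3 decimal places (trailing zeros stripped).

Executing turtle program step by step:
Start: pos=(0,0), heading=0, pen down
LT 90: heading 0 -> 90
FD 4: (0,0) -> (0,4) [heading=90, draw]
FD 14: (0,4) -> (0,18) [heading=90, draw]
FD 19: (0,18) -> (0,37) [heading=90, draw]
Final: pos=(0,37), heading=90, 3 segment(s) drawn
Waypoints (4 total):
(0, 0)
(0, 4)
(0, 18)
(0, 37)

Answer: (0, 0)
(0, 4)
(0, 18)
(0, 37)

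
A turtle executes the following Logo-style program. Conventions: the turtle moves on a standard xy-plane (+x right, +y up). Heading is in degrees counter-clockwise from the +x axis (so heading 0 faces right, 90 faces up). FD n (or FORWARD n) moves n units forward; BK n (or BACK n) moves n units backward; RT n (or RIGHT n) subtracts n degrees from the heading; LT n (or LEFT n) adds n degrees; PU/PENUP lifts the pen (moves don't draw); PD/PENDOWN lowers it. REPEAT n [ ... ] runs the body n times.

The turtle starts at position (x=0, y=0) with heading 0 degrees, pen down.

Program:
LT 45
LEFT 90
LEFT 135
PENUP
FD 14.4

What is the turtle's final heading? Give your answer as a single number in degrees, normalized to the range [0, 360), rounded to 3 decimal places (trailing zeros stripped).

Answer: 270

Derivation:
Executing turtle program step by step:
Start: pos=(0,0), heading=0, pen down
LT 45: heading 0 -> 45
LT 90: heading 45 -> 135
LT 135: heading 135 -> 270
PU: pen up
FD 14.4: (0,0) -> (0,-14.4) [heading=270, move]
Final: pos=(0,-14.4), heading=270, 0 segment(s) drawn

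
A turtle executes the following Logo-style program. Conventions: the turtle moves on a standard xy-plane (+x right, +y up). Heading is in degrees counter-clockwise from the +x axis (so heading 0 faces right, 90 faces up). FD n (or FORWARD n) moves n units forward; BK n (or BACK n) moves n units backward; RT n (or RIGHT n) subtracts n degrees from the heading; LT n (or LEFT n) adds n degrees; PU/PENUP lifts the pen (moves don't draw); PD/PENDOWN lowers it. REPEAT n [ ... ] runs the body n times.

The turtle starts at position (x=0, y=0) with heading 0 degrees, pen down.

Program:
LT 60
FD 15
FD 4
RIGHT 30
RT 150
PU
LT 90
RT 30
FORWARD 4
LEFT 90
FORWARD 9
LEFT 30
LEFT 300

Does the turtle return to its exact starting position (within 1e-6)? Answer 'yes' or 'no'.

Answer: no

Derivation:
Executing turtle program step by step:
Start: pos=(0,0), heading=0, pen down
LT 60: heading 0 -> 60
FD 15: (0,0) -> (7.5,12.99) [heading=60, draw]
FD 4: (7.5,12.99) -> (9.5,16.454) [heading=60, draw]
RT 30: heading 60 -> 30
RT 150: heading 30 -> 240
PU: pen up
LT 90: heading 240 -> 330
RT 30: heading 330 -> 300
FD 4: (9.5,16.454) -> (11.5,12.99) [heading=300, move]
LT 90: heading 300 -> 30
FD 9: (11.5,12.99) -> (19.294,17.49) [heading=30, move]
LT 30: heading 30 -> 60
LT 300: heading 60 -> 0
Final: pos=(19.294,17.49), heading=0, 2 segment(s) drawn

Start position: (0, 0)
Final position: (19.294, 17.49)
Distance = 26.042; >= 1e-6 -> NOT closed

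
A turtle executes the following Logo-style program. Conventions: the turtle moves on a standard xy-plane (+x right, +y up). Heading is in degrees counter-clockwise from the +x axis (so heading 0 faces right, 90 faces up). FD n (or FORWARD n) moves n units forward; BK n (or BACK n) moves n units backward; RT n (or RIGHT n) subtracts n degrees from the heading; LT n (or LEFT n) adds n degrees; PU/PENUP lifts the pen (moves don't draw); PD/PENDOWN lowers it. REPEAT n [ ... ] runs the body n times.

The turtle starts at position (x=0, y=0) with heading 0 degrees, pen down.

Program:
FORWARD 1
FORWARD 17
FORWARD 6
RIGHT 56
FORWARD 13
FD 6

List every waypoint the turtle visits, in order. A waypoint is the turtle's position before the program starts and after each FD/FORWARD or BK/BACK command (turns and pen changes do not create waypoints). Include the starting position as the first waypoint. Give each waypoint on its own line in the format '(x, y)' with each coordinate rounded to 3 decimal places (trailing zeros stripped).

Executing turtle program step by step:
Start: pos=(0,0), heading=0, pen down
FD 1: (0,0) -> (1,0) [heading=0, draw]
FD 17: (1,0) -> (18,0) [heading=0, draw]
FD 6: (18,0) -> (24,0) [heading=0, draw]
RT 56: heading 0 -> 304
FD 13: (24,0) -> (31.27,-10.777) [heading=304, draw]
FD 6: (31.27,-10.777) -> (34.625,-15.752) [heading=304, draw]
Final: pos=(34.625,-15.752), heading=304, 5 segment(s) drawn
Waypoints (6 total):
(0, 0)
(1, 0)
(18, 0)
(24, 0)
(31.27, -10.777)
(34.625, -15.752)

Answer: (0, 0)
(1, 0)
(18, 0)
(24, 0)
(31.27, -10.777)
(34.625, -15.752)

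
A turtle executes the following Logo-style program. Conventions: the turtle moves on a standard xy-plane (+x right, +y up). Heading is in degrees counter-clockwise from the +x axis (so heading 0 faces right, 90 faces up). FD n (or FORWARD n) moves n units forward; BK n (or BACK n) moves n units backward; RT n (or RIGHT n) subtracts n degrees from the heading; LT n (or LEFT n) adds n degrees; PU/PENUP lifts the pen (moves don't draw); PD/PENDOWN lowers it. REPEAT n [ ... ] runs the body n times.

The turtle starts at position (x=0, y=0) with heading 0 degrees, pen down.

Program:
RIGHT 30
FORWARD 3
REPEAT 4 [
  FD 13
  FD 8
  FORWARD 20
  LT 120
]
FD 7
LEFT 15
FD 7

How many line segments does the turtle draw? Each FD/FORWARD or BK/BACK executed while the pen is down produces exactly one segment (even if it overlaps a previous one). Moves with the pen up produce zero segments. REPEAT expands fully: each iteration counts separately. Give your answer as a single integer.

Answer: 15

Derivation:
Executing turtle program step by step:
Start: pos=(0,0), heading=0, pen down
RT 30: heading 0 -> 330
FD 3: (0,0) -> (2.598,-1.5) [heading=330, draw]
REPEAT 4 [
  -- iteration 1/4 --
  FD 13: (2.598,-1.5) -> (13.856,-8) [heading=330, draw]
  FD 8: (13.856,-8) -> (20.785,-12) [heading=330, draw]
  FD 20: (20.785,-12) -> (38.105,-22) [heading=330, draw]
  LT 120: heading 330 -> 90
  -- iteration 2/4 --
  FD 13: (38.105,-22) -> (38.105,-9) [heading=90, draw]
  FD 8: (38.105,-9) -> (38.105,-1) [heading=90, draw]
  FD 20: (38.105,-1) -> (38.105,19) [heading=90, draw]
  LT 120: heading 90 -> 210
  -- iteration 3/4 --
  FD 13: (38.105,19) -> (26.847,12.5) [heading=210, draw]
  FD 8: (26.847,12.5) -> (19.919,8.5) [heading=210, draw]
  FD 20: (19.919,8.5) -> (2.598,-1.5) [heading=210, draw]
  LT 120: heading 210 -> 330
  -- iteration 4/4 --
  FD 13: (2.598,-1.5) -> (13.856,-8) [heading=330, draw]
  FD 8: (13.856,-8) -> (20.785,-12) [heading=330, draw]
  FD 20: (20.785,-12) -> (38.105,-22) [heading=330, draw]
  LT 120: heading 330 -> 90
]
FD 7: (38.105,-22) -> (38.105,-15) [heading=90, draw]
LT 15: heading 90 -> 105
FD 7: (38.105,-15) -> (36.293,-8.239) [heading=105, draw]
Final: pos=(36.293,-8.239), heading=105, 15 segment(s) drawn
Segments drawn: 15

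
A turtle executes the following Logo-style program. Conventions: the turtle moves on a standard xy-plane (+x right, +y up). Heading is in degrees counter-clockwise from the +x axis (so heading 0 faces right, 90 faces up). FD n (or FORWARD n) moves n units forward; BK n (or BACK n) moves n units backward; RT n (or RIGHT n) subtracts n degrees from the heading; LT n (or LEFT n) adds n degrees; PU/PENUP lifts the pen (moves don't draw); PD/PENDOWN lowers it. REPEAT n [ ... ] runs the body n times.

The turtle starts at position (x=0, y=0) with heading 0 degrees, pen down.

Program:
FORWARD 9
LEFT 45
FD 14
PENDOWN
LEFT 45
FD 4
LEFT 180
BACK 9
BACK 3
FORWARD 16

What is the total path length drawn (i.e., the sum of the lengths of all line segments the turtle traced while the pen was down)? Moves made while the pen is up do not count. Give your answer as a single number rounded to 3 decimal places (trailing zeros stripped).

Executing turtle program step by step:
Start: pos=(0,0), heading=0, pen down
FD 9: (0,0) -> (9,0) [heading=0, draw]
LT 45: heading 0 -> 45
FD 14: (9,0) -> (18.899,9.899) [heading=45, draw]
PD: pen down
LT 45: heading 45 -> 90
FD 4: (18.899,9.899) -> (18.899,13.899) [heading=90, draw]
LT 180: heading 90 -> 270
BK 9: (18.899,13.899) -> (18.899,22.899) [heading=270, draw]
BK 3: (18.899,22.899) -> (18.899,25.899) [heading=270, draw]
FD 16: (18.899,25.899) -> (18.899,9.899) [heading=270, draw]
Final: pos=(18.899,9.899), heading=270, 6 segment(s) drawn

Segment lengths:
  seg 1: (0,0) -> (9,0), length = 9
  seg 2: (9,0) -> (18.899,9.899), length = 14
  seg 3: (18.899,9.899) -> (18.899,13.899), length = 4
  seg 4: (18.899,13.899) -> (18.899,22.899), length = 9
  seg 5: (18.899,22.899) -> (18.899,25.899), length = 3
  seg 6: (18.899,25.899) -> (18.899,9.899), length = 16
Total = 55

Answer: 55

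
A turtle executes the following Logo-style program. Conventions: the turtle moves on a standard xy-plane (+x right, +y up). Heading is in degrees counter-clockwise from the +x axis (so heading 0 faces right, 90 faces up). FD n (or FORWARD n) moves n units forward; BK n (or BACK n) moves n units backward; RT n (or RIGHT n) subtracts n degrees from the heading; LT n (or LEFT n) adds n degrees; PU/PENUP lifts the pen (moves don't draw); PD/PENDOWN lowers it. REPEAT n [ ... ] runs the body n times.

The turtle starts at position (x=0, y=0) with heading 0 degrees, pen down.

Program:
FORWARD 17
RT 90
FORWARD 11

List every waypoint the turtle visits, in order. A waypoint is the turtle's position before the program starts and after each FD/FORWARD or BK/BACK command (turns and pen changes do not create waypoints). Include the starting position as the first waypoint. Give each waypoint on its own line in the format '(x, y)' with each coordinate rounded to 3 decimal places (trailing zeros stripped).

Answer: (0, 0)
(17, 0)
(17, -11)

Derivation:
Executing turtle program step by step:
Start: pos=(0,0), heading=0, pen down
FD 17: (0,0) -> (17,0) [heading=0, draw]
RT 90: heading 0 -> 270
FD 11: (17,0) -> (17,-11) [heading=270, draw]
Final: pos=(17,-11), heading=270, 2 segment(s) drawn
Waypoints (3 total):
(0, 0)
(17, 0)
(17, -11)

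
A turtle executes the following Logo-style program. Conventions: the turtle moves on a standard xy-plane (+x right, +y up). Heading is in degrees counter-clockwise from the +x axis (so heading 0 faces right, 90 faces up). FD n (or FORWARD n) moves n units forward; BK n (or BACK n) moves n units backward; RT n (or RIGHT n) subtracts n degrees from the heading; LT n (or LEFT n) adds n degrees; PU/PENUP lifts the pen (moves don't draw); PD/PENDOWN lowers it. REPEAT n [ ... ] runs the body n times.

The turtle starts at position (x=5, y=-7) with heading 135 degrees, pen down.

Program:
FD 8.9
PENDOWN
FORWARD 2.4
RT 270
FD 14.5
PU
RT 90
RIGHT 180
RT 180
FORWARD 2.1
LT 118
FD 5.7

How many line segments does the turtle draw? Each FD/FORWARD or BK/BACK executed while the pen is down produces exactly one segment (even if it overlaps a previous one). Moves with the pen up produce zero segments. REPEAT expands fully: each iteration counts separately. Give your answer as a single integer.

Executing turtle program step by step:
Start: pos=(5,-7), heading=135, pen down
FD 8.9: (5,-7) -> (-1.293,-0.707) [heading=135, draw]
PD: pen down
FD 2.4: (-1.293,-0.707) -> (-2.99,0.99) [heading=135, draw]
RT 270: heading 135 -> 225
FD 14.5: (-2.99,0.99) -> (-13.243,-9.263) [heading=225, draw]
PU: pen up
RT 90: heading 225 -> 135
RT 180: heading 135 -> 315
RT 180: heading 315 -> 135
FD 2.1: (-13.243,-9.263) -> (-14.728,-7.778) [heading=135, move]
LT 118: heading 135 -> 253
FD 5.7: (-14.728,-7.778) -> (-16.395,-13.229) [heading=253, move]
Final: pos=(-16.395,-13.229), heading=253, 3 segment(s) drawn
Segments drawn: 3

Answer: 3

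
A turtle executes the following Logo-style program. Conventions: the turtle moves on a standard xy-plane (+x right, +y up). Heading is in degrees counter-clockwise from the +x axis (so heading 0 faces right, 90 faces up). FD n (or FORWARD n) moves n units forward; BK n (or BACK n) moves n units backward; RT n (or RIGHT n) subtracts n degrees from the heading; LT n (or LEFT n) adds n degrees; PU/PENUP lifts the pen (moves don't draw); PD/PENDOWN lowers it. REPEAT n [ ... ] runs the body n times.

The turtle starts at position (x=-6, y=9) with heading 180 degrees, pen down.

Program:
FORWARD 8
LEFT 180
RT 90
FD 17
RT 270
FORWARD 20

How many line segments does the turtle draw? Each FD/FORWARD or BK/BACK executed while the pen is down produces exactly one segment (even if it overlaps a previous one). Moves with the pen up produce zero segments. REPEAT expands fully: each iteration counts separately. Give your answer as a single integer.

Executing turtle program step by step:
Start: pos=(-6,9), heading=180, pen down
FD 8: (-6,9) -> (-14,9) [heading=180, draw]
LT 180: heading 180 -> 0
RT 90: heading 0 -> 270
FD 17: (-14,9) -> (-14,-8) [heading=270, draw]
RT 270: heading 270 -> 0
FD 20: (-14,-8) -> (6,-8) [heading=0, draw]
Final: pos=(6,-8), heading=0, 3 segment(s) drawn
Segments drawn: 3

Answer: 3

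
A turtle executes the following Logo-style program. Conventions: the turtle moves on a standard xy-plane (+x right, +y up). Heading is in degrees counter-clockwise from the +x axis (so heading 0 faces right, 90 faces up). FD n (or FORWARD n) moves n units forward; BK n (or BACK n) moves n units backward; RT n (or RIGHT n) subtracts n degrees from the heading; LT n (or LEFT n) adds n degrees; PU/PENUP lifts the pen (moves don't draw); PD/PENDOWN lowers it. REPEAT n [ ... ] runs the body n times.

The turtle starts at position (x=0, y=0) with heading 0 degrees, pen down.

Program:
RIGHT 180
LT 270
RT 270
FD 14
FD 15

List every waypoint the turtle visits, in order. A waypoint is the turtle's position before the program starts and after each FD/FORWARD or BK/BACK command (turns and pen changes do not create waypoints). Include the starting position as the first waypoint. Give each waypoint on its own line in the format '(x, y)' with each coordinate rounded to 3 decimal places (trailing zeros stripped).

Answer: (0, 0)
(-14, 0)
(-29, 0)

Derivation:
Executing turtle program step by step:
Start: pos=(0,0), heading=0, pen down
RT 180: heading 0 -> 180
LT 270: heading 180 -> 90
RT 270: heading 90 -> 180
FD 14: (0,0) -> (-14,0) [heading=180, draw]
FD 15: (-14,0) -> (-29,0) [heading=180, draw]
Final: pos=(-29,0), heading=180, 2 segment(s) drawn
Waypoints (3 total):
(0, 0)
(-14, 0)
(-29, 0)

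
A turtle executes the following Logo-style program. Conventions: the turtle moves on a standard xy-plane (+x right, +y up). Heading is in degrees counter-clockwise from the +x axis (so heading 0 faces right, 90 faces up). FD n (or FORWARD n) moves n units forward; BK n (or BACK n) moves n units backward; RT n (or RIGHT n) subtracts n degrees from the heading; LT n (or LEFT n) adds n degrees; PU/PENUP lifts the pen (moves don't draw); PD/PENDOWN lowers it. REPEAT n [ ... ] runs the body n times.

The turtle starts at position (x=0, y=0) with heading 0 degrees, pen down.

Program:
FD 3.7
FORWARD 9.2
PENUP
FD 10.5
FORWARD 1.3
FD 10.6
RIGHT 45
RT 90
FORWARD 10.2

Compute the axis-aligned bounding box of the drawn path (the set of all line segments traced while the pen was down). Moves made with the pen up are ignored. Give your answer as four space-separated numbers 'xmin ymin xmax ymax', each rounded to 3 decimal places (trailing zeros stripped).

Executing turtle program step by step:
Start: pos=(0,0), heading=0, pen down
FD 3.7: (0,0) -> (3.7,0) [heading=0, draw]
FD 9.2: (3.7,0) -> (12.9,0) [heading=0, draw]
PU: pen up
FD 10.5: (12.9,0) -> (23.4,0) [heading=0, move]
FD 1.3: (23.4,0) -> (24.7,0) [heading=0, move]
FD 10.6: (24.7,0) -> (35.3,0) [heading=0, move]
RT 45: heading 0 -> 315
RT 90: heading 315 -> 225
FD 10.2: (35.3,0) -> (28.088,-7.212) [heading=225, move]
Final: pos=(28.088,-7.212), heading=225, 2 segment(s) drawn

Segment endpoints: x in {0, 3.7, 12.9}, y in {0}
xmin=0, ymin=0, xmax=12.9, ymax=0

Answer: 0 0 12.9 0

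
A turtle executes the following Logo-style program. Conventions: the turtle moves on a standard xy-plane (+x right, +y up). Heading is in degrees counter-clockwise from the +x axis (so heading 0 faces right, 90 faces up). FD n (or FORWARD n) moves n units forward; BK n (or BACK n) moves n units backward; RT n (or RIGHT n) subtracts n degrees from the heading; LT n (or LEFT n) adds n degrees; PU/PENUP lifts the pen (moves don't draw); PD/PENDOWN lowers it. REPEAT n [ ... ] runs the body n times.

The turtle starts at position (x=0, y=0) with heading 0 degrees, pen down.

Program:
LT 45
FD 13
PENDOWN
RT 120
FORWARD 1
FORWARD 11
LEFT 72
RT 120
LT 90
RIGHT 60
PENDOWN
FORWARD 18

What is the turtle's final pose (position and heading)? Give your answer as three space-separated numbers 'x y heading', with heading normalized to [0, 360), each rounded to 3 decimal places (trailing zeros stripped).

Executing turtle program step by step:
Start: pos=(0,0), heading=0, pen down
LT 45: heading 0 -> 45
FD 13: (0,0) -> (9.192,9.192) [heading=45, draw]
PD: pen down
RT 120: heading 45 -> 285
FD 1: (9.192,9.192) -> (9.451,8.226) [heading=285, draw]
FD 11: (9.451,8.226) -> (12.298,-2.399) [heading=285, draw]
LT 72: heading 285 -> 357
RT 120: heading 357 -> 237
LT 90: heading 237 -> 327
RT 60: heading 327 -> 267
PD: pen down
FD 18: (12.298,-2.399) -> (11.356,-20.374) [heading=267, draw]
Final: pos=(11.356,-20.374), heading=267, 4 segment(s) drawn

Answer: 11.356 -20.374 267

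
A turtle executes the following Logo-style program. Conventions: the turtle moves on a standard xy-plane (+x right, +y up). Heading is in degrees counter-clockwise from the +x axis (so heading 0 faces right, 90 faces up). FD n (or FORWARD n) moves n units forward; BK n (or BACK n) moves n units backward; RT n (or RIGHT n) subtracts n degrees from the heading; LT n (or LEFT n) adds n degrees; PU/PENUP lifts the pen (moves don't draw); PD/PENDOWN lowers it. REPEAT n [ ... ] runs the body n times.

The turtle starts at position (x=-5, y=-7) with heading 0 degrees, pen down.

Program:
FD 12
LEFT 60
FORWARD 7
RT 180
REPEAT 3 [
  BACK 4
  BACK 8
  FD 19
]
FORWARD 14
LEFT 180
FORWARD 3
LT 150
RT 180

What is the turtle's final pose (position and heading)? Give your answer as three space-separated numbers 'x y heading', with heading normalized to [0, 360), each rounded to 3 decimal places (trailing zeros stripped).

Executing turtle program step by step:
Start: pos=(-5,-7), heading=0, pen down
FD 12: (-5,-7) -> (7,-7) [heading=0, draw]
LT 60: heading 0 -> 60
FD 7: (7,-7) -> (10.5,-0.938) [heading=60, draw]
RT 180: heading 60 -> 240
REPEAT 3 [
  -- iteration 1/3 --
  BK 4: (10.5,-0.938) -> (12.5,2.526) [heading=240, draw]
  BK 8: (12.5,2.526) -> (16.5,9.454) [heading=240, draw]
  FD 19: (16.5,9.454) -> (7,-7) [heading=240, draw]
  -- iteration 2/3 --
  BK 4: (7,-7) -> (9,-3.536) [heading=240, draw]
  BK 8: (9,-3.536) -> (13,3.392) [heading=240, draw]
  FD 19: (13,3.392) -> (3.5,-13.062) [heading=240, draw]
  -- iteration 3/3 --
  BK 4: (3.5,-13.062) -> (5.5,-9.598) [heading=240, draw]
  BK 8: (5.5,-9.598) -> (9.5,-2.67) [heading=240, draw]
  FD 19: (9.5,-2.67) -> (0,-19.124) [heading=240, draw]
]
FD 14: (0,-19.124) -> (-7,-31.249) [heading=240, draw]
LT 180: heading 240 -> 60
FD 3: (-7,-31.249) -> (-5.5,-28.651) [heading=60, draw]
LT 150: heading 60 -> 210
RT 180: heading 210 -> 30
Final: pos=(-5.5,-28.651), heading=30, 13 segment(s) drawn

Answer: -5.5 -28.651 30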